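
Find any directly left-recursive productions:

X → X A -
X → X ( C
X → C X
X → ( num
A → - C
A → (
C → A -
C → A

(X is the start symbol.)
Direct left recursion occurs when N → N α for some non-terminal N (the right-hand side begins with the left-hand side itself).

X → X A -: LEFT RECURSIVE (starts with X)
X → X ( C: LEFT RECURSIVE (starts with X)
X → C X: starts with C
X → ( num: starts with '('
A → - C: starts with '-'
A → (: starts with '('
C → A -: starts with A
C → A: starts with A

The grammar has direct left recursion on: X.

Answer: Yes, X is left-recursive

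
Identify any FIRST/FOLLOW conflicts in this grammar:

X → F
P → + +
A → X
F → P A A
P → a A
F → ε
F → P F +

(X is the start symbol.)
A FIRST/FOLLOW conflict occurs when a non-terminal N has a nullable alternative N → β (β ⇒* ε) and another alternative N → α with FIRST(α) ∩ FOLLOW(N) ≠ ∅: on such a lookahead the parser cannot decide between expanding α and letting N vanish via β.

Nullable non-terminals: A, F, X.
FIRST sets used below: FIRST(P) = { '+', 'a' }
A has a nullable alternative but only one production, so nothing to check.

F: nullable alternative(s) F → ε; FOLLOW(F) = { $, '+', 'a' }
  F → P A A: FIRST \ {ε} = { '+', 'a' } — overlaps FOLLOW(F) on { '+', 'a' }: CONFLICT
  F → ε: FIRST \ {ε} = { } — this is the only nullable alternative, skip
  F → P F +: FIRST \ {ε} = { '+', 'a' } — overlaps FOLLOW(F) on { '+', 'a' }: CONFLICT
X has a nullable alternative but only one production, so nothing to check.

P has no nullable alternative, so no FIRST/FOLLOW check is needed there.

So the grammar has 2 FIRST/FOLLOW conflicts (marked CONFLICT above).

Answer: Yes. F → P A A with FOLLOW(F) on { '+', 'a' }; F → P F '+' with FOLLOW(F) on { '+', 'a' }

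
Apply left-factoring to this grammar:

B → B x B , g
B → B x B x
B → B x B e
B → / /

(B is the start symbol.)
Left-factoring transforms A → αβ₁ | αβ₂ into A → αA' and A' → β₁ | β₂
(α is the longest common prefix among the alternatives). Repeat until
no nonterminal has two alternatives with a common prefix.

Round 1: B has alternatives sharing prefix 'B x B'. Introduce B': B → B x B B'
  Add: B' → , g
  Add: B' → x
  Add: B' → e

No remaining common prefixes — done.

Resulting grammar:
B → B x B B'
B' → , g
B' → x
B' → e
B → / /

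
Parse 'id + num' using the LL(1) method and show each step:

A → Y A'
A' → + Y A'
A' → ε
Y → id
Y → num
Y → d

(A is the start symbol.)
LL(1) parsing maintains a stack (initially the start symbol over $) and the input. At each step: if the stack top is a terminal, match it against the current input token; if it is a non-terminal N, replace it with the RHS of M[N, lookahead] (the unique production whose predict set contains the lookahead).

Stack is shown with the top on the left.

Stack     Input       Action
----------------------------
A $       id + num $  output A → Y A'
Y A' $    id + num $  output Y → id
id A' $   id + num $  match 'id'
A' $      + num $     output A' → + Y A'
+ Y A' $  + num $     match '+'
Y A' $    num $       output Y → num
num A' $  num $       match 'num'
A' $      $           output A' → ε
$         $           accept

The string is accepted.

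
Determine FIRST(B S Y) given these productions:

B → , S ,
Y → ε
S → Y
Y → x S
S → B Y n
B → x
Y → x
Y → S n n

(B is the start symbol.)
{ ',', 'x' }

FIRST sets of the non-terminals involved (from the grammar, by fixed-point iteration):
  FIRST(B) = { ',', 'x' }

To compute FIRST(B S Y), process the symbols left to right:
Symbol B is a non-terminal. Add FIRST(B) \ {ε} = { ',', 'x' }
B is not nullable (ε ∉ FIRST(B)), so stop here.
FIRST(B S Y) = { ',', 'x' }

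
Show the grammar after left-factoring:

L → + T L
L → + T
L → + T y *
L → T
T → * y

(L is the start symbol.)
L → + T L'
L' → L
L' → ε
L' → y *
L → T
T → * y

Left-factoring transforms A → αβ₁ | αβ₂ into A → αA' and A' → β₁ | β₂
(α is the longest common prefix among the alternatives). Repeat until
no nonterminal has two alternatives with a common prefix.

Round 1: L has alternatives sharing prefix '+ T'. Introduce L': L → + T L'
  Add: L' → L
  Add: L' → ε
  Add: L' → y *

No remaining common prefixes — done.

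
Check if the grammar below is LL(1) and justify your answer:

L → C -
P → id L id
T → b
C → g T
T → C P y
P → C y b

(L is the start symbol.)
Yes, the grammar is LL(1).

Relevant sets:
  FIRST(C) = { 'g' }

For P:
  PREDICT(P → id L id) = { 'id' }
  PREDICT(P → C y b) = { 'g' }
For T:
  PREDICT(T → b) = { 'b' }
  PREDICT(T → C P y) = { 'g' }
L, C have a single production, so nothing to check there.

All predict sets are disjoint. The grammar IS LL(1).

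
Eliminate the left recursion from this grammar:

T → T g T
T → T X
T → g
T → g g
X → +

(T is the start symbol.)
T is directly left-recursive. The standard transformation for
  A → A α₁ | ... | A α_m | β₁ | ... | β_n
is
  A  → β₁ A' | ... | β_n A'
  A' → α₁ A' | ... | α_m A' | ε

T → g becomes T → g T'
T → g g becomes T → g g T'
T → T g T becomes T' → g T T'
T → T X becomes T' → X T'
Add T' → ε

Productions for other non-terminals are unchanged:
  X → +

Resulting grammar:
T → g T'
T → g g T'
T' → g T T'
T' → X T'
T' → ε
X → +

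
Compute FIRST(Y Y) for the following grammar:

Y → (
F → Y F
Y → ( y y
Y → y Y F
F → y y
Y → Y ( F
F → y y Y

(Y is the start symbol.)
{ '(', 'y' }

FIRST sets of the non-terminals involved (from the grammar, by fixed-point iteration):
  FIRST(Y) = { '(', 'y' }

To compute FIRST(Y Y), process the symbols left to right:
Symbol Y is a non-terminal. Add FIRST(Y) \ {ε} = { '(', 'y' }
Y is not nullable (ε ∉ FIRST(Y)), so stop here.
FIRST(Y Y) = { '(', 'y' }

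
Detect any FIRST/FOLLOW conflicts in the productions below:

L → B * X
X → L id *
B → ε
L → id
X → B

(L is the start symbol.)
Yes. X → L id '*' with FOLLOW(X) on { 'id' }

A FIRST/FOLLOW conflict occurs when a non-terminal N has a nullable alternative N → β (β ⇒* ε) and another alternative N → α with FIRST(α) ∩ FOLLOW(N) ≠ ∅: on such a lookahead the parser cannot decide between expanding α and letting N vanish via β.

Nullable non-terminals: B, X.
FIRST sets used below: FIRST(L) = { '*', 'id' }, FIRST(B) = { ε }
B has a nullable alternative but only one production, so nothing to check.

X: nullable alternative(s) X → B; FOLLOW(X) = { $, 'id' }
  X → L id *: FIRST \ {ε} = { '*', 'id' } — overlaps FOLLOW(X) on { 'id' }: CONFLICT
  X → B: FIRST \ {ε} = { } — this is the only nullable alternative, skip

L has no nullable alternative, so no FIRST/FOLLOW check is needed there.

So the grammar has 1 FIRST/FOLLOW conflict (marked CONFLICT above).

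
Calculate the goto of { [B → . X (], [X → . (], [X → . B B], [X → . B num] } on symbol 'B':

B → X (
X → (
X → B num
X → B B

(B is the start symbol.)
GOTO(I, 'B') = CLOSURE({ [A → αX.β] : [A → α.Xβ] ∈ I, X = 'B' })

Items with dot before 'B', with the dot advanced:
  [X → . B B] → [X → B . B]
  [X → . B num] → [X → B . num]
Closure of the advanced items:
  [X → B . B] has the dot before B: add [B → . X (]
  [B → . X (] has the dot before X: add [X → . (], [X → . B num], [X → . B B]

GOTO = { [B → . X (], [X → . (], [X → . B B], [X → . B num], [X → B . B], [X → B . num] }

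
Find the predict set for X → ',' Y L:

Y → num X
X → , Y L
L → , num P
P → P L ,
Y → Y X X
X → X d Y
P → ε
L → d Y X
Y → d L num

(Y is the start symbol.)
{ ',' }

PREDICT(X → ',' Y L) = (FIRST(RHS) \ {ε}) ∪ (FOLLOW(X) if ε ∈ FIRST(RHS), i.e. RHS ⇒* ε)
FIRST(',' Y L) = { ',' }
ε ∉ FIRST(',' Y L), so FOLLOW(X) is not added.
PREDICT(X → ',' Y L) = { ',' }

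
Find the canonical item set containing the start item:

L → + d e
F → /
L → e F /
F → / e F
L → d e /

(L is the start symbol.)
First, augment the grammar with L' → L
I₀ = CLOSURE({ [L' → . L] }):
  [L' → . L] has the dot before L: add [L → . + d e], [L → . e F /], [L → . d e /]
No further items can be added.

I₀ = { [L → . + d e], [L → . d e /], [L → . e F /], [L' → . L] }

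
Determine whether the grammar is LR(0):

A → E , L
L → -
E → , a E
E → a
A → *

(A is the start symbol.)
Yes, the grammar is LR(0)

A grammar is LR(0) if no state in the canonical LR(0) collection has:
  - both a shift item (dot before a terminal) and a complete item (shift-reduce conflict), or
  - two or more complete items (reduce-reduce conflict; the accept item [A' → A .] counts as a complete item here).

Augment with A' → A and build the canonical LR(0) collection (I0 = CLOSURE({[A' → . A]}), then GOTO on every symbol after a dot until no new states appear). It has 11 states:
  I0: { [A → . *], [A → . E , L], [A' → . A], [E → . , a E], [E → . a] }  — shift
  I1: { [A → * .] }  — reduce
  I2: { [E → , . a E] }  — shift
  I3: { [A' → A .] }  — accept
  I4: { [A → E . , L] }  — shift
  I5: { [E → a .] }  — reduce
  I6: { [A → E , . L], [L → . -] }  — shift
  I7: { [L → - .] }  — reduce
  I8: { [A → E , L .] }  — reduce
  I9: { [E → , a . E], [E → . , a E], [E → . a] }  — shift
  I10: { [E → , a E .] }  — reduce

Every state is either a pure shift/goto state or contains exactly one complete item and nothing to shift — no conflicts. The grammar is LR(0).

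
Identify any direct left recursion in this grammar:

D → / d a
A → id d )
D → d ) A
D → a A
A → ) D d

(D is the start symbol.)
No direct left recursion

D → / d a: starts with '/'
A → id d ): starts with id
D → d ) A: starts with d
D → a A: starts with a
A → ) D d: starts with ')'

No direct left recursion found.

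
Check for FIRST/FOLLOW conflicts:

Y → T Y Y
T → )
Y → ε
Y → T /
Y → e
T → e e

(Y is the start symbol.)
Yes. Y → T Y Y with FOLLOW(Y) on { ')', 'e' }; Y → T '/' with FOLLOW(Y) on { ')', 'e' }; Y → e with FOLLOW(Y) on { 'e' }

Nullable non-terminals: Y.
FIRST sets used below: FIRST(T) = { ')', 'e' }

Y: nullable alternative(s) Y → ε; FOLLOW(Y) = { $, ')', 'e' }
  Y → T Y Y: FIRST \ {ε} = { ')', 'e' } — overlaps FOLLOW(Y) on { ')', 'e' }: CONFLICT
  Y → ε: FIRST \ {ε} = { } — this is the only nullable alternative, skip
  Y → T /: FIRST \ {ε} = { ')', 'e' } — overlaps FOLLOW(Y) on { ')', 'e' }: CONFLICT
  Y → e: FIRST \ {ε} = { 'e' } — overlaps FOLLOW(Y) on { 'e' }: CONFLICT

T has no nullable alternative, so no FIRST/FOLLOW check is needed there.

So the grammar has 3 FIRST/FOLLOW conflicts (marked CONFLICT above).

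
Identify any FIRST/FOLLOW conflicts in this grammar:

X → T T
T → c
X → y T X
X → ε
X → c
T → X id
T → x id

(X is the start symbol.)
Yes. X → T T with FOLLOW(X) on { 'id' }

A FIRST/FOLLOW conflict occurs when a non-terminal N has a nullable alternative N → β (β ⇒* ε) and another alternative N → α with FIRST(α) ∩ FOLLOW(N) ≠ ∅: on such a lookahead the parser cannot decide between expanding α and letting N vanish via β.

Nullable non-terminals: X.
FIRST sets used below: FIRST(T) = { 'c', 'id', 'x', 'y' }

X: nullable alternative(s) X → ε; FOLLOW(X) = { $, 'id' }
  X → T T: FIRST \ {ε} = { 'c', 'id', 'x', 'y' } — overlaps FOLLOW(X) on { 'id' }: CONFLICT
  X → y T X: FIRST \ {ε} = { 'y' } — disjoint from FOLLOW(X)
  X → ε: FIRST \ {ε} = { } — this is the only nullable alternative, skip
  X → c: FIRST \ {ε} = { 'c' } — disjoint from FOLLOW(X)

T has no nullable alternative, so no FIRST/FOLLOW check is needed there.

So the grammar has 1 FIRST/FOLLOW conflict (marked CONFLICT above).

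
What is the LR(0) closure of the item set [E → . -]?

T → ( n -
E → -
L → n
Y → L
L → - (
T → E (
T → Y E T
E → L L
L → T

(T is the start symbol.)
{ [E → . -] }

To compute CLOSURE, for each item [A → α.Bβ] where B is a non-terminal, add [B → .γ] for all productions B → γ; repeat for the newly added items until nothing changes.

Start with: [E → . -]
The dot precedes the terminal '-', so nothing is added.

CLOSURE = { [E → . -] }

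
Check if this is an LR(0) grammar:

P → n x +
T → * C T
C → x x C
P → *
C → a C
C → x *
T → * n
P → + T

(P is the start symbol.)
A grammar is LR(0) if no state in the canonical LR(0) collection has:
  - both a shift item (dot before a terminal) and a complete item (shift-reduce conflict), or
  - two or more complete items (reduce-reduce conflict; the accept item [P' → P .] counts as a complete item here).

Augment with P' → P and build the canonical LR(0) collection (I0 = CLOSURE({[P' → . P]}), then GOTO on every symbol after a dot until no new states appear). It has 18 states:
  I0: { [P → . *], [P → . + T], [P → . n x +], [P' → . P] }  — shift
  I1: { [P → * .] }  — reduce
  I2: { [P → + . T], [T → . * C T], [T → . * n] }  — shift
  I3: { [P' → P .] }  — accept
  I4: { [P → n . x +] }  — shift
  I5: { [P → n x . +] }  — shift
  I6: { [P → n x + .] }  — reduce
  I7: { [C → . a C], [C → . x *], [C → . x x C], [T → * . C T], [T → * . n] }  — shift
  I8: { [P → + T .] }  — reduce
  I9: { [T → * C . T], [T → . * C T], [T → . * n] }  — shift
  I10: { [C → . a C], [C → . x *], [C → . x x C], [C → a . C] }  — shift
  I11: { [T → * n .] }  — reduce
  I12: { [C → x . *], [C → x . x C] }  — shift
  I13: { [C → x * .] }  — reduce
  I14: { [C → . a C], [C → . x *], [C → . x x C], [C → x x . C] }  — shift
  I15: { [C → x x C .] }  — reduce
  I16: { [C → a C .] }  — reduce
  I17: { [T → * C T .] }  — reduce

Every state is either a pure shift/goto state or contains exactly one complete item and nothing to shift — no conflicts. The grammar is LR(0).

Answer: Yes, the grammar is LR(0)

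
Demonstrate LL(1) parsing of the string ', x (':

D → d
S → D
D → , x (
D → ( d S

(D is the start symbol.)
LL(1) parsing maintains a stack (initially the start symbol over $) and the input. At each step: if the stack top is a terminal, match it against the current input token; if it is a non-terminal N, replace it with the RHS of M[N, lookahead] (the unique production whose predict set contains the lookahead).

Stack is shown with the top on the left.

Stack    Input    Action
------------------------
D $      , x ( $  output D → , x (
, x ( $  , x ( $  match ','
x ( $    x ( $    match 'x'
( $      ( $      match '('
$        $        accept

The string is accepted.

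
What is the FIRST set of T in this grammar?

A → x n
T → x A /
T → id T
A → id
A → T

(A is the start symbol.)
From T → x A /:
  - x is a terminal: add 'x' and stop
From T → id T:
  - id is a terminal: add 'id' and stop

Collecting: FIRST(T) = { 'id', 'x' }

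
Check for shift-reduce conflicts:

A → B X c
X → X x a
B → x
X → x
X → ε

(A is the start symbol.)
Augment with A' → A and build the canonical LR(0) collection (I0 = CLOSURE({[A' → . A]}), then GOTO on every symbol after a dot until no new states appear). It has 9 states:
  I0: { [A → . B X c], [A' → . A], [B → . x] }  — shift
  I1: { [A' → A .] }  — accept
  I2: { [A → B . X c], [X → . X x a], [X → . x], [X → .] }  — shift, reduce
  I3: { [B → x .] }  — reduce
  I4: { [A → B X . c], [X → X . x a] }  — shift
  I5: { [X → x .] }  — reduce
  I6: { [A → B X c .] }  — reduce
  I7: { [X → X x . a] }  — shift
  I8: { [X → X x a .] }  — reduce

I2 contains reduce item [X → .] and shift item [X → . x] — shift-reduce conflict.

Answer: Yes — I2: [X → .] vs [X → . x]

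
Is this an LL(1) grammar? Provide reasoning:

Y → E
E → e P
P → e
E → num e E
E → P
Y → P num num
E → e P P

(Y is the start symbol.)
No. Predict set conflict for Y: { 'e' }

A grammar is LL(1) if for each non-terminal N with multiple productions, the predict sets of those productions are pairwise disjoint, where PREDICT(N → α) = (FIRST(α) \ {ε}) ∪ (FOLLOW(N) if α ⇒* ε).

Relevant sets:
  FIRST(E) = { 'e', 'num' }
  FIRST(P) = { 'e' }

For Y:
  PREDICT(Y → E) = { 'e', 'num' }
  PREDICT(Y → P num num) = { 'e' }
For E:
  PREDICT(E → e P) = { 'e' }
  PREDICT(E → num e E) = { 'num' }
  PREDICT(E → P) = { 'e' }
  PREDICT(E → e P P) = { 'e' }
P has a single production, so nothing to check there.

Conflict found: Predict set conflict for Y: { 'e' }
The grammar is NOT LL(1).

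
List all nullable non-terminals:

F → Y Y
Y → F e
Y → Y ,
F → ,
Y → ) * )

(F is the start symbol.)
None

There are no ε-productions, so no non-terminal can derive ε.
No non-terminals are nullable.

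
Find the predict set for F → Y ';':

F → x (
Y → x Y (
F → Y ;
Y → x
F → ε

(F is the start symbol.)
PREDICT(F → Y ';') = (FIRST(RHS) \ {ε}) ∪ (FOLLOW(F) if ε ∈ FIRST(RHS), i.e. RHS ⇒* ε)
FIRST(Y) = { 'x' }
FIRST(Y ';') = { 'x' }
ε ∉ FIRST(Y ';'), so FOLLOW(F) is not added.
PREDICT(F → Y ';') = { 'x' }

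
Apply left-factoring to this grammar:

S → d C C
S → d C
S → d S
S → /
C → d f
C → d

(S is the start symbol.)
S → d S'
S' → C S''
S'' → C
S'' → ε
S' → S
S → /
C → d C'
C' → f
C' → ε

Left-factoring transforms A → αβ₁ | αβ₂ into A → αA' and A' → β₁ | β₂
(α is the longest common prefix among the alternatives). Repeat until
no nonterminal has two alternatives with a common prefix.

Round 1: S has alternatives sharing prefix 'd'. Introduce S': S → d S'
  Add: S' → C C
  Add: S' → C
  Add: S' → S

Round 2: S' has alternatives sharing prefix 'C'. Introduce S'': S' → C S''
  Add: S'' → C
  Add: S'' → ε

Round 3: C has alternatives sharing prefix 'd'. Introduce C': C → d C'
  Add: C' → f
  Add: C' → ε

No remaining common prefixes — done.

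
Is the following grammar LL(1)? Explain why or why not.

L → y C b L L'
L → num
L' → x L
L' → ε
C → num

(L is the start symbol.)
No. Predict set conflict for L': { 'x' }

Relevant sets:
  FOLLOW(L') = { $, 'x' }

For L:
  PREDICT(L → y C b L L') = { 'y' }
  PREDICT(L → num) = { 'num' }
For L':
  PREDICT(L' → x L) = { 'x' }
  PREDICT(L' → ε) = { $, 'x' }
C has a single production, so nothing to check there.

Conflict found: Predict set conflict for L': { 'x' }
The grammar is NOT LL(1).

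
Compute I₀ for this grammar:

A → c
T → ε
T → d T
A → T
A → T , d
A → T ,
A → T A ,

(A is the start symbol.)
First, augment the grammar with A' → A
I₀ = CLOSURE({ [A' → . A] }):
  [A' → . A] has the dot before A: add [A → . c], [A → . T], [A → . T , d], [A → . T ,], [A → . T A ,]
  [A → . T] has the dot before T: add [T → .], [T → . d T]
No further items can be added.

I₀ = { [A → . T , d], [A → . T ,], [A → . T A ,], [A → . T], [A → . c], [A' → . A], [T → . d T], [T → .] }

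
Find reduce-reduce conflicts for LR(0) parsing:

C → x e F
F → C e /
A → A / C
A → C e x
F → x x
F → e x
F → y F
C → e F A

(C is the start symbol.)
A reduce-reduce conflict occurs when an LR(0) state has two complete items [A → α .] and [B → β .] — both call for a reduction, and with no lookahead the parser cannot choose between them.

Augment with C' → C and build the canonical LR(0) collection (I0 = CLOSURE({[C' → . C]}), then GOTO on every symbol after a dot until no new states appear). It has 22 states:
  I0: { [C → . e F A], [C → . x e F], [C' → . C] }  — shift
  I1: { [C' → C .] }  — accept
  I2: { [C → . e F A], [C → . x e F], [C → e . F A], [F → . C e /], [F → . e x], [F → . x x], [F → . y F] }  — shift
  I3: { [C → x . e F] }  — shift
  I4: { [C → . e F A], [C → . x e F], [C → x e . F], [F → . C e /], [F → . e x], [F → . x x], [F → . y F] }  — shift
  I5: { [F → C . e /] }  — shift
  I6: { [C → x e F .] }  — reduce
  I7: { [C → . e F A], [C → . x e F], [C → e . F A], [F → . C e /], [F → . e x], [F → . x x], [F → . y F], [F → e . x] }  — shift
  I8: { [C → x . e F], [F → x . x] }  — shift
  I9: { [C → . e F A], [C → . x e F], [F → . C e /], [F → . e x], [F → . x x], [F → . y F], [F → y . F] }  — shift
  I10: { [F → y F .] }  — reduce
  I11: { [F → x x .] }  — reduce
  I12: { [A → . A / C], [A → . C e x], [C → . e F A], [C → . x e F], [C → e F . A] }  — shift
  I13: { [C → x . e F], [F → e x .], [F → x . x] }  — shift, reduce
  I14: { [A → A . / C], [C → e F A .] }  — shift, reduce
  I15: { [A → C . e x] }  — shift
  I16: { [A → C e . x] }  — shift
  I17: { [A → C e x .] }  — reduce
  I18: { [A → A / . C], [C → . e F A], [C → . x e F] }  — shift
  I19: { [A → A / C .] }  — reduce
  I20: { [F → C e . /] }  — shift
  I21: { [F → C e / .] }  — reduce

No state contains more than one complete item.

Answer: No reduce-reduce conflicts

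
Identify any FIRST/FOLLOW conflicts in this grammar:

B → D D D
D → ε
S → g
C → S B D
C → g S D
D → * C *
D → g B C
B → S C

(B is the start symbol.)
Yes. B → S C with FOLLOW(B) on { 'g' }; D → '*' C '*' with FOLLOW(D) on { '*' }; D → g B C with FOLLOW(D) on { 'g' }

A FIRST/FOLLOW conflict occurs when a non-terminal N has a nullable alternative N → β (β ⇒* ε) and another alternative N → α with FIRST(α) ∩ FOLLOW(N) ≠ ∅: on such a lookahead the parser cannot decide between expanding α and letting N vanish via β.

Nullable non-terminals: B, D.
FIRST sets used below: FIRST(D) = { '*', 'g', ε }, FIRST(S) = { 'g' }

B: nullable alternative(s) B → D D D; FOLLOW(B) = { $, '*', 'g' }
  B → D D D: FIRST \ {ε} = { '*', 'g' } — this is the only nullable alternative, skip
  B → S C: FIRST \ {ε} = { 'g' } — overlaps FOLLOW(B) on { 'g' }: CONFLICT

D: nullable alternative(s) D → ε; FOLLOW(D) = { $, '*', 'g' }
  D → ε: FIRST \ {ε} = { } — this is the only nullable alternative, skip
  D → * C *: FIRST \ {ε} = { '*' } — overlaps FOLLOW(D) on { '*' }: CONFLICT
  D → g B C: FIRST \ {ε} = { 'g' } — overlaps FOLLOW(D) on { 'g' }: CONFLICT

C, S have no nullable alternative, so no FIRST/FOLLOW check is needed there.

So the grammar has 3 FIRST/FOLLOW conflicts (marked CONFLICT above).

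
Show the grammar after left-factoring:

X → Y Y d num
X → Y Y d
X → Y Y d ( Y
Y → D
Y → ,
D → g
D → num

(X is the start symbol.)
X → Y Y d X'
X' → num
X' → ε
X' → ( Y
Y → D
Y → ,
D → g
D → num

Left-factoring transforms A → αβ₁ | αβ₂ into A → αA' and A' → β₁ | β₂
(α is the longest common prefix among the alternatives). Repeat until
no nonterminal has two alternatives with a common prefix.

Round 1: X has alternatives sharing prefix 'Y Y d'. Introduce X': X → Y Y d X'
  Add: X' → num
  Add: X' → ε
  Add: X' → ( Y

No remaining common prefixes — done.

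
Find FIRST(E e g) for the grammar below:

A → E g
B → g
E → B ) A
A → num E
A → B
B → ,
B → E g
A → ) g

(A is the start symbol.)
{ ',', 'g' }

FIRST sets of the non-terminals involved (from the grammar, by fixed-point iteration):
  FIRST(E) = { ',', 'g' }

To compute FIRST(E e g), process the symbols left to right:
Symbol E is a non-terminal. Add FIRST(E) \ {ε} = { ',', 'g' }
E is not nullable (ε ∉ FIRST(E)), so stop here.
FIRST(E e g) = { ',', 'g' }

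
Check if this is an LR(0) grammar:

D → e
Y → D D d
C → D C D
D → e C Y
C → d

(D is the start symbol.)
A grammar is LR(0) if no state in the canonical LR(0) collection has:
  - both a shift item (dot before a terminal) and a complete item (shift-reduce conflict), or
  - two or more complete items (reduce-reduce conflict; the accept item [D' → D .] counts as a complete item here).

Augment with D' → D and build the canonical LR(0) collection (I0 = CLOSURE({[D' → . D]}), then GOTO on every symbol after a dot until no new states appear). It has 12 states:
  I0: { [D → . e C Y], [D → . e], [D' → . D] }  — shift
  I1: { [D' → D .] }  — accept
  I2: { [C → . D C D], [C → . d], [D → . e C Y], [D → . e], [D → e . C Y], [D → e .] }  — shift, reduce
  I3: { [D → . e C Y], [D → . e], [D → e C . Y], [Y → . D D d] }  — shift
  I4: { [C → . D C D], [C → . d], [C → D . C D], [D → . e C Y], [D → . e] }  — shift
  I5: { [C → d .] }  — reduce
  I6: { [C → D C . D], [D → . e C Y], [D → . e] }  — shift
  I7: { [C → D C D .] }  — reduce
  I8: { [D → . e C Y], [D → . e], [Y → D . D d] }  — shift
  I9: { [D → e C Y .] }  — reduce
  I10: { [Y → D D . d] }  — shift
  I11: { [Y → D D d .] }  — reduce

Conflict in state I2:
  Shift-reduce conflict between [D → e .] and [C → . d]
So the grammar is NOT LR(0).

Answer: No. Shift-reduce conflict between [D → e .] and [C → . d]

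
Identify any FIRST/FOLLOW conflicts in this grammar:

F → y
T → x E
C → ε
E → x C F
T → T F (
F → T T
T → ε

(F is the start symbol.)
A FIRST/FOLLOW conflict occurs when a non-terminal N has a nullable alternative N → β (β ⇒* ε) and another alternative N → α with FIRST(α) ∩ FOLLOW(N) ≠ ∅: on such a lookahead the parser cannot decide between expanding α and letting N vanish via β.

Nullable non-terminals: C, F, T.
FIRST sets used below: FIRST(T) = { '(', 'x', 'y', ε }, FIRST(F) = { '(', 'x', 'y', ε }
C has a nullable alternative but only one production, so nothing to check.

F: nullable alternative(s) F → T T; FOLLOW(F) = { $, '(', 'x', 'y' }
  F → y: FIRST \ {ε} = { 'y' } — overlaps FOLLOW(F) on { 'y' }: CONFLICT
  F → T T: FIRST \ {ε} = { '(', 'x', 'y' } — this is the only nullable alternative, skip

T: nullable alternative(s) T → ε; FOLLOW(T) = { $, '(', 'x', 'y' }
  T → x E: FIRST \ {ε} = { 'x' } — overlaps FOLLOW(T) on { 'x' }: CONFLICT
  T → T F (: FIRST \ {ε} = { '(', 'x', 'y' } — overlaps FOLLOW(T) on { '(', 'x', 'y' }: CONFLICT
  T → ε: FIRST \ {ε} = { } — this is the only nullable alternative, skip

E has no nullable alternative, so no FIRST/FOLLOW check is needed there.

So the grammar has 3 FIRST/FOLLOW conflicts (marked CONFLICT above).

Answer: Yes. F → y with FOLLOW(F) on { 'y' }; T → x E with FOLLOW(T) on { 'x' }; T → T F '(' with FOLLOW(T) on { '(', 'x', 'y' }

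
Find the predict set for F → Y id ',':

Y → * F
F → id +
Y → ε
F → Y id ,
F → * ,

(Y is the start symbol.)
{ '*', 'id' }

PREDICT(F → Y id ',') = (FIRST(RHS) \ {ε}) ∪ (FOLLOW(F) if ε ∈ FIRST(RHS), i.e. RHS ⇒* ε)
FIRST(Y) = { '*', ε }
FIRST(Y id ',') = { '*', 'id' }
ε ∉ FIRST(Y id ','), so FOLLOW(F) is not added.
PREDICT(F → Y id ',') = { '*', 'id' }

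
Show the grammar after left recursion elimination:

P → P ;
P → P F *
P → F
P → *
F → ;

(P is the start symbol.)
P → F P'
P → * P'
P' → ; P'
P' → F * P'
P' → ε
F → ;

P is directly left-recursive. The standard transformation for
  A → A α₁ | ... | A α_m | β₁ | ... | β_n
is
  A  → β₁ A' | ... | β_n A'
  A' → α₁ A' | ... | α_m A' | ε

P → F becomes P → F P'
P → * becomes P → * P'
P → P ; becomes P' → ; P'
P → P F * becomes P' → F * P'
Add P' → ε

Productions for other non-terminals are unchanged:
  F → ;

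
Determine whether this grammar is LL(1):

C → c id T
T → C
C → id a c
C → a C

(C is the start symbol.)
Yes, the grammar is LL(1).

For C:
  PREDICT(C → c id T) = { 'c' }
  PREDICT(C → id a c) = { 'id' }
  PREDICT(C → a C) = { 'a' }
T has a single production, so nothing to check there.

All predict sets are disjoint. The grammar IS LL(1).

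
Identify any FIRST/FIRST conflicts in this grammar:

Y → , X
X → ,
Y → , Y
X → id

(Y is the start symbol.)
A FIRST/FIRST conflict occurs when two productions N → α and N → β for the same non-terminal have FIRST(α) ∩ FIRST(β) ≠ ∅ (with ε ∈ FIRST of a nullable right-hand side, so two nullable alternatives also conflict).

Productions for Y:
  Y → , X: FIRST = { ',' }
  Y → , Y: FIRST = { ',' }
Productions for X:
  X → ,: FIRST = { ',' }
  X → id: FIRST = { 'id' }

Conflict for Y: Y → , X and Y → , Y
  Overlap: { ',' }

Answer: Yes. Y → ',' X / Y → ',' Y on { ',' }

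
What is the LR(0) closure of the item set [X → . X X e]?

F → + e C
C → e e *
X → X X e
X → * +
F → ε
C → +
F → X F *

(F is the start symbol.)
{ [X → . * +], [X → . X X e] }

Start with: [X → . X X e]
  [X → . X X e] has the dot before X: add [X → . * +]
No further items can be added.

CLOSURE = { [X → . * +], [X → . X X e] }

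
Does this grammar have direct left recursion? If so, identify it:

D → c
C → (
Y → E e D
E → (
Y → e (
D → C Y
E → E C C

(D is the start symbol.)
Direct left recursion occurs when N → N α for some non-terminal N (the right-hand side begins with the left-hand side itself).

D → c: starts with c
C → (: starts with '('
Y → E e D: starts with E
E → (: starts with '('
Y → e (: starts with e
D → C Y: starts with C
E → E C C: LEFT RECURSIVE (starts with E)

The grammar has direct left recursion on: E.

Answer: Yes, E is left-recursive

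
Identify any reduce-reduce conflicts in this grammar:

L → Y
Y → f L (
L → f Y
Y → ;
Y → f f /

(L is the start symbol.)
Yes — I6: [L → Y .] vs [L → f Y .]

Augment with L' → L and build the canonical LR(0) collection (I0 = CLOSURE({[L' → . L]}), then GOTO on every symbol after a dot until no new states appear). It has 10 states:
  I0: { [L → . Y], [L → . f Y], [L' → . L], [Y → . ;], [Y → . f L (], [Y → . f f /] }  — shift
  I1: { [Y → ; .] }  — reduce
  I2: { [L' → L .] }  — accept
  I3: { [L → Y .] }  — reduce
  I4: { [L → . Y], [L → . f Y], [L → f . Y], [Y → . ;], [Y → . f L (], [Y → . f f /], [Y → f . L (], [Y → f . f /] }  — shift
  I5: { [Y → f L . (] }  — shift
  I6: { [L → Y .], [L → f Y .] }  — 2 reduces
  I7: { [L → . Y], [L → . f Y], [L → f . Y], [Y → . ;], [Y → . f L (], [Y → . f f /], [Y → f . L (], [Y → f . f /], [Y → f f . /] }  — shift
  I8: { [Y → f f / .] }  — reduce
  I9: { [Y → f L ( .] }  — reduce

I6 contains complete items [L → Y .], [L → f Y .] — reduce-reduce conflict.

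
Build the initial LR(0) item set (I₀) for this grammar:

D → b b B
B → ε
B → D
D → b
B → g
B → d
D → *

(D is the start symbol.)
First, augment the grammar with D' → D
I₀ = CLOSURE({ [D' → . D] }):
  [D' → . D] has the dot before D: add [D → . b b B], [D → . b], [D → . *]
No further items can be added.

I₀ = { [D → . *], [D → . b b B], [D → . b], [D' → . D] }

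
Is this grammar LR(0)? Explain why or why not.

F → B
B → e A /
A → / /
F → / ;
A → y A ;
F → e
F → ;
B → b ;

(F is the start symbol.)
No. Shift-reduce conflict between [F → e .] and [A → . / /]

A grammar is LR(0) if no state in the canonical LR(0) collection has:
  - both a shift item (dot before a terminal) and a complete item (shift-reduce conflict), or
  - two or more complete items (reduce-reduce conflict; the accept item [F' → F .] counts as a complete item here).

Augment with F' → F and build the canonical LR(0) collection (I0 = CLOSURE({[F' → . F]}), then GOTO on every symbol after a dot until no new states appear). It has 16 states:
  I0: { [B → . b ;], [B → . e A /], [F → . / ;], [F → . ;], [F → . B], [F → . e], [F' → . F] }  — shift
  I1: { [F → / . ;] }  — shift
  I2: { [F → ; .] }  — reduce
  I3: { [F → B .] }  — reduce
  I4: { [F' → F .] }  — accept
  I5: { [B → b . ;] }  — shift
  I6: { [A → . / /], [A → . y A ;], [B → e . A /], [F → e .] }  — shift, reduce
  I7: { [A → / . /] }  — shift
  I8: { [B → e A . /] }  — shift
  I9: { [A → . / /], [A → . y A ;], [A → y . A ;] }  — shift
  I10: { [A → y A . ;] }  — shift
  I11: { [A → y A ; .] }  — reduce
  I12: { [B → e A / .] }  — reduce
  I13: { [A → / / .] }  — reduce
  I14: { [B → b ; .] }  — reduce
  I15: { [F → / ; .] }  — reduce

Conflict in state I6:
  Shift-reduce conflict between [F → e .] and [A → . / /]
So the grammar is NOT LR(0).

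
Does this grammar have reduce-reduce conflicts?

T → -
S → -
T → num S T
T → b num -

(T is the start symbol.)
Augment with T' → T and build the canonical LR(0) collection (I0 = CLOSURE({[T' → . T]}), then GOTO on every symbol after a dot until no new states appear). It has 10 states:
  I0: { [T → . -], [T → . b num -], [T → . num S T], [T' → . T] }  — shift
  I1: { [T → - .] }  — reduce
  I2: { [T' → T .] }  — accept
  I3: { [T → b . num -] }  — shift
  I4: { [S → . -], [T → num . S T] }  — shift
  I5: { [S → - .] }  — reduce
  I6: { [T → . -], [T → . b num -], [T → . num S T], [T → num S . T] }  — shift
  I7: { [T → num S T .] }  — reduce
  I8: { [T → b num . -] }  — shift
  I9: { [T → b num - .] }  — reduce

No state contains more than one complete item.

Answer: No reduce-reduce conflicts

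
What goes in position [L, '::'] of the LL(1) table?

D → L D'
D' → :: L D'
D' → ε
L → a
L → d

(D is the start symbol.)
To find M[L, '::'], we find productions for L where '::' is in the predict set (PREDICT(N → α) = (FIRST(α) \ {ε}) ∪ (FOLLOW(N) if α ⇒* ε)).

L → a: PREDICT = { 'a' }
L → d: PREDICT = { 'd' }

M[L, '::'] is empty (no production applies)

Answer: Empty (error entry)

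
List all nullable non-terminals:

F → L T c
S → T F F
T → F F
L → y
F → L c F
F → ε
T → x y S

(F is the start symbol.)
A non-terminal is nullable if it can derive ε (the empty string): either it has an ε-production, or it has a production whose right-hand side consists entirely of nullable non-terminals.

ε-productions: F → ε
So F is immediately nullable.
T → F F: every symbol on the right is nullable, so T is nullable too.
S → T F F: every symbol on the right is nullable, so S is nullable too.
No further non-terminal can be added: every production for the remaining non-terminals contains a terminal or a non-nullable non-terminal.
Nullable = { 'F', 'S', 'T' }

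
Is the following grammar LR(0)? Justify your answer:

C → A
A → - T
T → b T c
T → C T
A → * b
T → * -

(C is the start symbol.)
A grammar is LR(0) if no state in the canonical LR(0) collection has:
  - both a shift item (dot before a terminal) and a complete item (shift-reduce conflict), or
  - two or more complete items (reduce-reduce conflict; the accept item [C' → C .] counts as a complete item here).

Augment with C' → C and build the canonical LR(0) collection (I0 = CLOSURE({[C' → . C]}), then GOTO on every symbol after a dot until no new states appear). It has 14 states:
  I0: { [A → . * b], [A → . - T], [C → . A], [C' → . C] }  — shift
  I1: { [A → * . b] }  — shift
  I2: { [A → - . T], [A → . * b], [A → . - T], [C → . A], [T → . * -], [T → . C T], [T → . b T c] }  — shift
  I3: { [C → A .] }  — reduce
  I4: { [C' → C .] }  — accept
  I5: { [A → * . b], [T → * . -] }  — shift
  I6: { [A → . * b], [A → . - T], [C → . A], [T → . * -], [T → . C T], [T → . b T c], [T → C . T] }  — shift
  I7: { [A → - T .] }  — reduce
  I8: { [A → . * b], [A → . - T], [C → . A], [T → . * -], [T → . C T], [T → . b T c], [T → b . T c] }  — shift
  I9: { [T → b T . c] }  — shift
  I10: { [T → b T c .] }  — reduce
  I11: { [T → C T .] }  — reduce
  I12: { [T → * - .] }  — reduce
  I13: { [A → * b .] }  — reduce

Every state is either a pure shift/goto state or contains exactly one complete item and nothing to shift — no conflicts. The grammar is LR(0).

Answer: Yes, the grammar is LR(0)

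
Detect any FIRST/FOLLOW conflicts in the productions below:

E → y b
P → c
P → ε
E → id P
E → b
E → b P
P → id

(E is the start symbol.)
Nullable non-terminals: P.

P: nullable alternative(s) P → ε; FOLLOW(P) = { $ }
  P → c: FIRST \ {ε} = { 'c' } — disjoint from FOLLOW(P)
  P → ε: FIRST \ {ε} = { } — this is the only nullable alternative, skip
  P → id: FIRST \ {ε} = { 'id' } — disjoint from FOLLOW(P)

E has no nullable alternative, so no FIRST/FOLLOW check is needed there.

No FIRST/FOLLOW conflicts found.

Answer: No FIRST/FOLLOW conflicts.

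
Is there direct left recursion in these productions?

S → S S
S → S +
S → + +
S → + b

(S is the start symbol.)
Direct left recursion occurs when N → N α for some non-terminal N (the right-hand side begins with the left-hand side itself).

S → S S: LEFT RECURSIVE (starts with S)
S → S +: LEFT RECURSIVE (starts with S)
S → + +: starts with '+'
S → + b: starts with '+'

The grammar has direct left recursion on: S.

Answer: Yes, S is left-recursive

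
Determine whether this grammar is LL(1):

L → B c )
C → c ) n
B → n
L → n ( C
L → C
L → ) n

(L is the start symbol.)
No. Predict set conflict for L: { 'n' }

A grammar is LL(1) if for each non-terminal N with multiple productions, the predict sets of those productions are pairwise disjoint, where PREDICT(N → α) = (FIRST(α) \ {ε}) ∪ (FOLLOW(N) if α ⇒* ε).

Relevant sets:
  FIRST(B) = { 'n' }
  FIRST(C) = { 'c' }

For L:
  PREDICT(L → B c ')') = { 'n' }
  PREDICT(L → n '(' C) = { 'n' }
  PREDICT(L → C) = { 'c' }
  PREDICT(L → ')' n) = { ')' }
C, B have a single production, so nothing to check there.

Conflict found: Predict set conflict for L: { 'n' }
The grammar is NOT LL(1).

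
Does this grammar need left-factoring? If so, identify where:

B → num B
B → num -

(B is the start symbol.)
Yes, B has productions with common prefix 'num'

Left-factoring is needed when two productions for the same non-terminal
share a common prefix on the right-hand side.

Productions for B:
  B → num B
  B → num -

Found common prefix 'num' in productions for B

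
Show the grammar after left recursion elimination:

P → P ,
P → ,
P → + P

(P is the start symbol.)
P is directly left-recursive. The standard transformation for
  A → A α₁ | ... | A α_m | β₁ | ... | β_n
is
  A  → β₁ A' | ... | β_n A'
  A' → α₁ A' | ... | α_m A' | ε

P → , becomes P → , P'
P → + P becomes P → + P P'
P → P , becomes P' → , P'
Add P' → ε

Resulting grammar:
P → , P'
P → + P P'
P' → , P'
P' → ε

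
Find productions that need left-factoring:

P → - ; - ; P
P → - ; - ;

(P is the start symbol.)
Yes, P has productions with common prefix '- ; - ;'

Left-factoring is needed when two productions for the same non-terminal
share a common prefix on the right-hand side.

Productions for P:
  P → - ; - ; P
  P → - ; - ;

Found common prefix '- ; - ;' in productions for P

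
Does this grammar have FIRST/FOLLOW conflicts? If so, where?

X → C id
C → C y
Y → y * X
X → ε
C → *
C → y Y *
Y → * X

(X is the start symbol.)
Yes. X → C id with FOLLOW(X) on { '*' }

A FIRST/FOLLOW conflict occurs when a non-terminal N has a nullable alternative N → β (β ⇒* ε) and another alternative N → α with FIRST(α) ∩ FOLLOW(N) ≠ ∅: on such a lookahead the parser cannot decide between expanding α and letting N vanish via β.

Nullable non-terminals: X.
FIRST sets used below: FIRST(C) = { '*', 'y' }

X: nullable alternative(s) X → ε; FOLLOW(X) = { $, '*' }
  X → C id: FIRST \ {ε} = { '*', 'y' } — overlaps FOLLOW(X) on { '*' }: CONFLICT
  X → ε: FIRST \ {ε} = { } — this is the only nullable alternative, skip

C, Y have no nullable alternative, so no FIRST/FOLLOW check is needed there.

So the grammar has 1 FIRST/FOLLOW conflict (marked CONFLICT above).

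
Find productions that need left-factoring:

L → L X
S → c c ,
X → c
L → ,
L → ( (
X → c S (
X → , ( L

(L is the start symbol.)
Yes, X has productions with common prefix 'c'

Left-factoring is needed when two productions for the same non-terminal
share a common prefix on the right-hand side.

Productions for L:
  L → L X
  L → ,
  L → ( (
Productions for X:
  X → c
  X → c S (
  X → , ( L

Found common prefix 'c' in productions for X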